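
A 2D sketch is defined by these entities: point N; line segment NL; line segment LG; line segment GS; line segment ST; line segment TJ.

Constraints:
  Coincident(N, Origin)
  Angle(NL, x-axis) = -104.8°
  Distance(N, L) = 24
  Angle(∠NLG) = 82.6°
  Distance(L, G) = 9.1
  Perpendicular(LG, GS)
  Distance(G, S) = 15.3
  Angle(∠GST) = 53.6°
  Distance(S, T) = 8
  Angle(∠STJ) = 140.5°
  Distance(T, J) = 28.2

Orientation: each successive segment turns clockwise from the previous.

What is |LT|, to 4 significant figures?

10.88

LG is perpendicular to GS, so GS runs at 67.80°; with |GS| = 15.3, S = (-8.775, -5.600). ∠GST = 53.6° gives ST at -58.60° from the x-axis; with |ST| = 8.0, T = (-4.607, -12.43). Then |LT| = |T − L| = 10.88.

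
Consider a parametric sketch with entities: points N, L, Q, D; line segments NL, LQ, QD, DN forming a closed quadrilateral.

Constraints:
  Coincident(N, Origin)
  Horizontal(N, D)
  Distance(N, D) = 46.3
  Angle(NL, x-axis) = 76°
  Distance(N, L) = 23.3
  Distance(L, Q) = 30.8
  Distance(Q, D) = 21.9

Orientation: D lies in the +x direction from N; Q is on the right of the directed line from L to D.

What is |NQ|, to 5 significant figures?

24.534

N is at the origin; ND is horizontal with |ND| = 46.3 and D in +x, so D = (46.3, 0). NL runs at 76.0° with |NL| = 23.3, so L = (5.6368, 22.608). Q is determined by |LQ| = 30.8 and |QD| = 21.9 together: it lies at the intersection of circle(L, 30.8) and circle(D, 21.9). With |LD| = 46.525, the foot of the radical line on LD is 28.303 from L and the perpendicular offset is √(30.8² − 28.303²) = 12.148. Taking the right-of-LD solution: Q = (24.471, -1.7624).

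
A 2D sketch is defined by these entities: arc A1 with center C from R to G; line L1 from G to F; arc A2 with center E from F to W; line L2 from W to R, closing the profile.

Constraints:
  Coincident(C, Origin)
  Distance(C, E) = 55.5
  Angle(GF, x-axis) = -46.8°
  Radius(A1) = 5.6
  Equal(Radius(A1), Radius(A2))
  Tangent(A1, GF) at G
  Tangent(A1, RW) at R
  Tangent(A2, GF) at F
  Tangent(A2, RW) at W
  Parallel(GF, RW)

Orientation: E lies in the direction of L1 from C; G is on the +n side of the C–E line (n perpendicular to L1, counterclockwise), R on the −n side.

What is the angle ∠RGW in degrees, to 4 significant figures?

78.59°

The slot axis is L1's direction at -46.8°, so u = (cos -46.8°, sin -46.8°) = (0.6845, -0.7290) and n = (−sin -46.8°, cos -46.8°) = (0.7290, 0.6845). C is at the origin and E lies 55.5 along u from C, so E = 55.5·u = (37.99, -40.46). Tangency of A1 to both parallel lines with radius 5.6 puts G and R at C ± 5.6·n: G = (4.082, 3.833), R = (-4.082, -3.833). Equal radii place F and W the same way about E: F = E + 5.6·n = (42.07, -36.62), W = E − 5.6·n = (33.91, -44.29). Then cos ∠RGW = GR·GW / (|GR||GW|), giving 78.59°.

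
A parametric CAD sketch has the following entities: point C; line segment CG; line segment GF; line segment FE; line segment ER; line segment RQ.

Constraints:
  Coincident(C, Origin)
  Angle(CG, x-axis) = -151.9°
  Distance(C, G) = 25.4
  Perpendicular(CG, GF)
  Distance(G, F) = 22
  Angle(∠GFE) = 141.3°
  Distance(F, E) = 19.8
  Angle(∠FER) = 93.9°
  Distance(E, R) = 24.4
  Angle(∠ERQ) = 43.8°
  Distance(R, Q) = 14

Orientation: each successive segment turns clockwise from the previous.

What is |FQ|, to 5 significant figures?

18.600

C is at the origin; CG runs at -151.9° with length 25.4, so G = (-22.406, -11.964). CG ⟂ GF, so GF runs at 118.10°; with |GF| = 22.0, F = (-32.768, 7.4431). ∠GFE = 141.3° gives FE at 79.400° from the x-axis; with |FE| = 19.8, E = (-29.126, 26.905). ∠FER = 93.9° gives ER at -6.7000° from the x-axis; with |ER| = 24.4, R = (-4.8927, 24.058). ∠ERQ = 43.8° gives RQ at -142.90° from the x-axis; with |RQ| = 14.0, Q = (-16.059, 15.614). Then |FQ| = |Q − F| = 18.600.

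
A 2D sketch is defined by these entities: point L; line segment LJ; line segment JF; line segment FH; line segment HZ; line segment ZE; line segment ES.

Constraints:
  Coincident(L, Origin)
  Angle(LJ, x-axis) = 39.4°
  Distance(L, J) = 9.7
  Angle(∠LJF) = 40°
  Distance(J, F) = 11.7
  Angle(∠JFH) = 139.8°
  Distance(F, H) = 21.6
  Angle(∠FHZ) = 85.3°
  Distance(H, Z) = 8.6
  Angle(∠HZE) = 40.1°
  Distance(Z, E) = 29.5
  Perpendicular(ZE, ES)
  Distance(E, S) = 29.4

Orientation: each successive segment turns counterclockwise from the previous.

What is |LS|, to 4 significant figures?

48.28

L is at the origin; LJ runs at 39.4° with length 9.7, so J = (7.496, 6.157). ∠LJF = 40.0° gives JF at 179.4° from the x-axis; with |JF| = 11.7, F = (-4.204, 6.279). ∠JFH = 139.8° gives FH at -140.4° from the x-axis; with |FH| = 21.6, H = (-20.85, -7.489). ∠FHZ = 85.3° gives HZ at -45.70° from the x-axis; with |HZ| = 8.6, Z = (-14.84, -13.64). ∠HZE = 40.1° gives ZE at 94.20° from the x-axis; with |ZE| = 29.5, E = (-17.00, 15.78). ZE is perpendicular to ES, so ES runs at -175.8°; with |ES| = 29.4, S = (-46.32, 13.62). Then |LS| = |S − L| = 48.28.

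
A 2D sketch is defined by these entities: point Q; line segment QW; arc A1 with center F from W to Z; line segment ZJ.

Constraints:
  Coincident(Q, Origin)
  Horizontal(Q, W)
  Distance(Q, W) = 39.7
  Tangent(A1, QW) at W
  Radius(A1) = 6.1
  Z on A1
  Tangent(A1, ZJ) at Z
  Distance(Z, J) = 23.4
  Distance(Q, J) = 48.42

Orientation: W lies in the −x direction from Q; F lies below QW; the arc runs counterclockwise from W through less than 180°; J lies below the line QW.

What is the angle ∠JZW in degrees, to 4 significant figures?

125.5°

Checks: |FZ| = 6.100 ✓; ∠(FZ, ZJ) = 90.00° ✓; |ZJ| = 23.40 ✓; |QJ| = 48.42 ✓.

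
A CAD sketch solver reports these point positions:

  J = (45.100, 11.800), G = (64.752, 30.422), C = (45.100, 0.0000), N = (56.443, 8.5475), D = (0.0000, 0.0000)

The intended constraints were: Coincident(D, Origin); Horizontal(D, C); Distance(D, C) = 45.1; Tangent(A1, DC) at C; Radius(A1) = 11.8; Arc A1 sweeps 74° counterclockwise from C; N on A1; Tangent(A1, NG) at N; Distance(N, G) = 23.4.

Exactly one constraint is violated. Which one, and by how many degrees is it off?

Tangent(A1, NG) at N — off by 4.80°.

D = (0.00, 0.00) ✓; D.y = 0.00, C.y = 0.00 ✓; |DC| = 45.10 ✓; ∠(JC, CD) = 90.00° ✓; |JC| = 11.80 ✓; bearing(J→N) − bearing(J→C) = 74.00° ✓; |JN| = 11.80 ✓; ∠(JN, NG) = 94.80° ✗; |NG| = 23.40 ✓.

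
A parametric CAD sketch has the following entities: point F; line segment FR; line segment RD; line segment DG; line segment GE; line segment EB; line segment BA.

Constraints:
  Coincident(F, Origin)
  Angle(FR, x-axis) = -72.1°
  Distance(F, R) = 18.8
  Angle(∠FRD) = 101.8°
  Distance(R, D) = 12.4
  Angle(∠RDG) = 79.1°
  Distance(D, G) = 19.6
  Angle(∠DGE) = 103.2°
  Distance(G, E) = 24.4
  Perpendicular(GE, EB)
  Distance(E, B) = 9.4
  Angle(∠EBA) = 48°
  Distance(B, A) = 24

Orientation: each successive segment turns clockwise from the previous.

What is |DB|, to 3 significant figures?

30.5

F is at the origin; FR runs at -72.1° with length 18.8, so R = (5.78, -17.9). ∠FRD = 101.8° gives RD at -150° from the x-axis; with |RD| = 12.4, D = (-4.99, -24.0). ∠RDG = 79.1° gives DG at 109° from the x-axis; with |DG| = 19.6, G = (-11.3, -5.48). ∠DGE = 103.2° gives GE at 32.0° from the x-axis; with |GE| = 24.4, E = (9.38, 7.45). The perpendicularity gives EB at right angles to GE, so EB runs at -58.0°; with |EB| = 9.4, B = (14.4, -0.521). Then |DB| = |B − D| = 30.5.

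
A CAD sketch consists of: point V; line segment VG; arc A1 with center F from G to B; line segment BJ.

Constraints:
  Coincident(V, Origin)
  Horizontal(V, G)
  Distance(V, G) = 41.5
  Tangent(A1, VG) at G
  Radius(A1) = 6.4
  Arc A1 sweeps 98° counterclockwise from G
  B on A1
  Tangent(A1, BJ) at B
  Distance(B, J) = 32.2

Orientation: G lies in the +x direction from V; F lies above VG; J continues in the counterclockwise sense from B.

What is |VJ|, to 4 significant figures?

58.43

On A1, G sits at bearing -90° from F; a 98° counterclockwise sweep puts B at bearing 8°, so B = F + 6.4·(cos 8°, sin 8°) = (47.84, 7.291). The tangent condition forces FB to be normal to BJ, so BJ runs along (−sin 8°, cos 8°); with |BJ| = 32.2, J = (43.36, 39.18). Then |VJ| = |J − V| = 58.43.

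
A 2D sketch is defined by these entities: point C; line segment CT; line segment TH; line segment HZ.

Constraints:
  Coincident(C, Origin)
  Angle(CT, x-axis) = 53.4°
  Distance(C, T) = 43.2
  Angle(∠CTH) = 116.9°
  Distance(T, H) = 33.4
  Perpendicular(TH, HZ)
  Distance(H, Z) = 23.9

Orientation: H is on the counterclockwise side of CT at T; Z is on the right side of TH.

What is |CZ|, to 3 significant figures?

81.9

C is at the origin; CT runs at 53.4° with length 43.2, so T = 43.2·(cos 53.4°, sin 53.4°) = (25.8, 34.7). ∠CTH = 116.9°, so TH runs at 53.4° + (180° − 116.9°) = 116° from the x-axis; with |TH| = 33.4, H = T + 33.4·(cos 116°, sin 116°) = (10.9, 64.6). The perpendicularity gives HZ at right angles to TH; with |HZ| = 23.9 on the right of TH, Z = H + 23.9·(0.895, 0.446) = (32.2, 75.2). Then |CZ| = |Z − C| = 81.9.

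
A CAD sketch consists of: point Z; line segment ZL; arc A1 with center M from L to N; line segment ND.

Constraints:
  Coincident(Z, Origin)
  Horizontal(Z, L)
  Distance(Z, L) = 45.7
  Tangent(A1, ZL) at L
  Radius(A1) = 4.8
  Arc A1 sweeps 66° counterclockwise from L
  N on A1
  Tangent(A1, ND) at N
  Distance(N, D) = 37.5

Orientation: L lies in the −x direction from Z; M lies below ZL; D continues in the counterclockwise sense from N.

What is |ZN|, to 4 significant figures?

50.17

A1 meets ZL tangentially, so ML is at right angles to ZL, so M = L + (0, -4.8) = (-45.70, -4.800). On A1, L sits at bearing 90° from M; a 66° counterclockwise sweep puts N at bearing 156°, so N = M + 4.8·(cos 156°, sin 156°) = (-50.09, -2.848). Then |ZN| = |N − Z| = 50.17.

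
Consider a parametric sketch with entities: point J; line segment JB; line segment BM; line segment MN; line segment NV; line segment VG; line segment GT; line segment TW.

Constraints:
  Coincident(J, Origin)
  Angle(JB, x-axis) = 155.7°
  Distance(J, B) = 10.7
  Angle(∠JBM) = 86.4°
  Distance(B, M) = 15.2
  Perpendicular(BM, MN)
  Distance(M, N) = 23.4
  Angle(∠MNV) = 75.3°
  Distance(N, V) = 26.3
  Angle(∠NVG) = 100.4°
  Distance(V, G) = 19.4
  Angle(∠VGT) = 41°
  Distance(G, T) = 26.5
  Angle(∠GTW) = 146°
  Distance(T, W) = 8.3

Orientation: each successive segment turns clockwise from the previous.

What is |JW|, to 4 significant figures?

17.59

∠VGT = 41.0° gives GT at 8.800° from the x-axis; with |GT| = 26.5, T = (10.01, 1.919). ∠GTW = 146.0° gives TW at -25.20° from the x-axis; with |TW| = 8.3, W = (17.52, -1.615). Then |JW| = |W − J| = 17.59.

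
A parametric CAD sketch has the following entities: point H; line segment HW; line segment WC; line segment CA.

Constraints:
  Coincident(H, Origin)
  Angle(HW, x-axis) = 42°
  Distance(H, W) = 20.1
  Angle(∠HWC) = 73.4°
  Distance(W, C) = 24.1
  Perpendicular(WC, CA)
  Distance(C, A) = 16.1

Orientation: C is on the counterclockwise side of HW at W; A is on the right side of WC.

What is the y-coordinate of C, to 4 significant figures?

26.01

H is at the origin; HW runs at 42.0° with length 20.1, so W = 20.1·(cos 42.0°, sin 42.0°) = (14.94, 13.45). ∠HWC = 73.4°, so WC runs at 42.0° + (180° − 73.4°) = 148.6° from the x-axis; with |WC| = 24.1, C = W + 24.1·(cos 148.6°, sin 148.6°) = (-5.633, 26.01). So C.y = 26.01.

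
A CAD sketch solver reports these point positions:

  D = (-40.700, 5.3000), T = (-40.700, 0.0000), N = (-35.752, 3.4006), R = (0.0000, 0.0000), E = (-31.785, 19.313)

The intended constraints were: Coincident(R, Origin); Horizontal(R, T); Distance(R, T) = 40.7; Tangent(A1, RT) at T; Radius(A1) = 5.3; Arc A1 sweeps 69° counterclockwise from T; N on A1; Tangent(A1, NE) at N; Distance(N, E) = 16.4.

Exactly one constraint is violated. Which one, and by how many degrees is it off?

Tangent(A1, NE) at N — off by 7.00°.

R = (0.00, 0.00) ✓; R.y = 0.00, T.y = 0.00 ✓; |RT| = 40.70 ✓; ∠(DT, TR) = 90.00° ✓; |DT| = 5.300 ✓; bearing(D→N) − bearing(D→T) = 69.00° ✓; |DN| = 5.300 ✓; ∠(DN, NE) = 83.00° ✗; |NE| = 16.40 ✓.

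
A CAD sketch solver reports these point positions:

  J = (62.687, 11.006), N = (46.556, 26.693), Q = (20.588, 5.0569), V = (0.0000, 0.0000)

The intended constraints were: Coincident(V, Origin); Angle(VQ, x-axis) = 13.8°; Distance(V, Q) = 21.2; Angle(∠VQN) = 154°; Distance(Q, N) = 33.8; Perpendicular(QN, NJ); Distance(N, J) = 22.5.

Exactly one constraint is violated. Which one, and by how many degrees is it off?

Perpendicular(QN, NJ) — off by 6.00°.

V = (0.00, 0.00) ✓; VQ at 13.80° ✓; |VQ| = 21.20 ✓; ∠VQN = 154.0° ✓; |QN| = 33.80 ✓; ∠(QN, NJ) = 84.00° ✗; |NJ| = 22.50 ✓.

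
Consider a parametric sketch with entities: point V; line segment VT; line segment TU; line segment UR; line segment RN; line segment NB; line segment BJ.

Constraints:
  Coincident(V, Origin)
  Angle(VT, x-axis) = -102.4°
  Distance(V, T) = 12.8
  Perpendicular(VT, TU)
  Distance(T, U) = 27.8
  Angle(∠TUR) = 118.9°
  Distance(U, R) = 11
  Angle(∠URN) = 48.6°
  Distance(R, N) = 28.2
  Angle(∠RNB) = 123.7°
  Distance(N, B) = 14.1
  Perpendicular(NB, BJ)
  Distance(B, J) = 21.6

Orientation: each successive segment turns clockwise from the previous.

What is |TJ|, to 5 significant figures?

27.003

V is at the origin; VT runs at -102.4° with length 12.8, so T = (-2.7486, -12.501). VT ⟂ TU, so TU runs at 167.60°; with |TU| = 27.8, U = (-29.900, -6.5318). ∠TUR = 118.9° gives UR at 106.50° from the x-axis; with |UR| = 11.0, R = (-33.024, 4.0153). ∠URN = 48.6° gives RN at -24.900° from the x-axis; with |RN| = 28.2, N = (-7.4456, -7.8580). ∠RNB = 123.7° gives NB at -81.200° from the x-axis; with |NB| = 14.1, B = (-5.2885, -21.792). The perpendicularity gives BJ at right angles to NB, so BJ runs at -171.20°; with |BJ| = 21.6, J = (-26.634, -25.096). Then |TJ| = |J − T| = 27.003.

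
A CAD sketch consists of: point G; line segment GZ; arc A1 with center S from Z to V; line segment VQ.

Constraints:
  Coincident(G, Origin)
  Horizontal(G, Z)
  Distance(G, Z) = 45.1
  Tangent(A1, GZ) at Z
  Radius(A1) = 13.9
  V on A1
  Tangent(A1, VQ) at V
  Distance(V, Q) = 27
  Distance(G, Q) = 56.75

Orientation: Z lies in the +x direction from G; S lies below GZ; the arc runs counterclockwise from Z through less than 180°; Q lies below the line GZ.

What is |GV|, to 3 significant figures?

35.6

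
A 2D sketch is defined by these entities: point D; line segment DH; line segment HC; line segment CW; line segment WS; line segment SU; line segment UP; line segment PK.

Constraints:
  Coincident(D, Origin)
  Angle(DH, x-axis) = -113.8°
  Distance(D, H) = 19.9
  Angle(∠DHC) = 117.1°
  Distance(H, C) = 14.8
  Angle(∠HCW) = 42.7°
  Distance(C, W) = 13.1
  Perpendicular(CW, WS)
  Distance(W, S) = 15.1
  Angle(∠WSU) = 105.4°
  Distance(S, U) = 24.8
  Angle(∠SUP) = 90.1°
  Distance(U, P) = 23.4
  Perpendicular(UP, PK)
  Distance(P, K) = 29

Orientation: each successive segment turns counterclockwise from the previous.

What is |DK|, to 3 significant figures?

22.1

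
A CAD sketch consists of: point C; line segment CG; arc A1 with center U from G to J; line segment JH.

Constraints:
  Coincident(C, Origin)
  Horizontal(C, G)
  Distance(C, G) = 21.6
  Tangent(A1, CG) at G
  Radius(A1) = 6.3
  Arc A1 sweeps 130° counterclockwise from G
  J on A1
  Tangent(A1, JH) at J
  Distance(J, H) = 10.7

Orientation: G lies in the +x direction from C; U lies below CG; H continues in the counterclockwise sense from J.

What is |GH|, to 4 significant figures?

18.66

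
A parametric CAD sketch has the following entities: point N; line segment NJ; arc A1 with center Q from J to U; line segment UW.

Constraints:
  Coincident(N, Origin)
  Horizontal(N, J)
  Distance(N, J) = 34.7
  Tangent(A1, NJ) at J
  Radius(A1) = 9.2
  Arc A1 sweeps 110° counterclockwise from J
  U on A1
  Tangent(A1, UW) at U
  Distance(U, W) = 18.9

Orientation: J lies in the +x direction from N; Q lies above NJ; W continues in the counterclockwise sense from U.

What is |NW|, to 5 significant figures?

47.609

N is at the origin; NJ is horizontal with |NJ| = 34.7 and J on the +x side, so J = (34.700, 0.0000). A1 meets NJ tangentially, so QJ is at right angles to NJ, so Q = J + (0, 9.2) = (34.700, 9.2000). On A1, J sits at bearing -90° from Q; a 110° counterclockwise sweep puts U at bearing 20°, so U = Q + 9.2·(cos 20°, sin 20°) = (43.345, 12.347). Tangency of A1 to UW means the radius QU is perpendicular to UW, so UW runs along (−sin 20°, cos 20°); with |UW| = 18.9, W = (36.881, 30.107). Then |NW| = |W − N| = 47.609.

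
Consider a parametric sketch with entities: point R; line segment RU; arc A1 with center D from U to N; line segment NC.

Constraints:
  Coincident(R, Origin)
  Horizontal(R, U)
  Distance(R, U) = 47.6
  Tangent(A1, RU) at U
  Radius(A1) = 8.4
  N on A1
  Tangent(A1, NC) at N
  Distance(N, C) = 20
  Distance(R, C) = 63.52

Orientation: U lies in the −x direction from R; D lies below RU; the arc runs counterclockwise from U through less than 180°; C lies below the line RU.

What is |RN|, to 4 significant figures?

56.55

Checks: R = (0.00, 0.00) ✓; |DN| = 8.400 ✓; ∠(DN, NC) = 90.00° ✓; |NC| = 20.00 ✓; |RC| = 63.52 ✓.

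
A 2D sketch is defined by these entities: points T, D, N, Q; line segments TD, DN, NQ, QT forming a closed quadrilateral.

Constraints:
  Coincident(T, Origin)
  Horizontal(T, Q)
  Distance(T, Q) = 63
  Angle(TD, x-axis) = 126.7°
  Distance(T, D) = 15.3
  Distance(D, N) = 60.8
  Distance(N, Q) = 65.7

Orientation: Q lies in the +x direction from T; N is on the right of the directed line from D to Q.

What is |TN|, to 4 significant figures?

46.12

T is at the origin; T and Q share the same y with |TQ| = 63.0 and Q in +x, so Q = (63.0, 0). TD runs at 126.7° with |TD| = 15.3, so D = (-9.144, 12.27). N is determined by |DN| = 60.8 and |NQ| = 65.7 together: it lies at the intersection of circle(D, 60.8) and circle(Q, 65.7). With |DQ| = 73.18, the foot of the radical line on DQ is 32.35 from D and the perpendicular offset is √(60.8² − 32.35²) = 51.48. Taking the right-of-DQ solution: N = (14.12, -43.90).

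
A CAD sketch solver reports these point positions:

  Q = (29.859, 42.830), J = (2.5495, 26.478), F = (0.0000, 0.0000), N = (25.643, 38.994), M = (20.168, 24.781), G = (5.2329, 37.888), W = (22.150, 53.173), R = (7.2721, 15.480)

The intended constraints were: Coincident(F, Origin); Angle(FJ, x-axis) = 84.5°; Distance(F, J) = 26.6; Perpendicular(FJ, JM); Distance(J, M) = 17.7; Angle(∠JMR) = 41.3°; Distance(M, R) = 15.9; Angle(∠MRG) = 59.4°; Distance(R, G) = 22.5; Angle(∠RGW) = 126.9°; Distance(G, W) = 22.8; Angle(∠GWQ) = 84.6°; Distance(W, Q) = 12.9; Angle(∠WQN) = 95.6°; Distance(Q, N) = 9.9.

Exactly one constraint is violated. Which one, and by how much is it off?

Distance(Q, N) = 9.9 — off by 4.20.

F = (0.00, 0.00) ✓; FJ at 84.50° ✓; |FJ| = 26.60 ✓; ∠(FJ, JM) = 90.00° ✓; |JM| = 17.70 ✓; ∠JMR = 41.30° ✓; |MR| = 15.90 ✓; ∠MRG = 59.40° ✓; |RG| = 22.50 ✓; ∠RGW = 126.9° ✓; |GW| = 22.80 ✓; ∠GWQ = 84.60° ✓; |WQ| = 12.90 ✓; ∠WQN = 95.60° ✓; |QN| = 5.700 ✗.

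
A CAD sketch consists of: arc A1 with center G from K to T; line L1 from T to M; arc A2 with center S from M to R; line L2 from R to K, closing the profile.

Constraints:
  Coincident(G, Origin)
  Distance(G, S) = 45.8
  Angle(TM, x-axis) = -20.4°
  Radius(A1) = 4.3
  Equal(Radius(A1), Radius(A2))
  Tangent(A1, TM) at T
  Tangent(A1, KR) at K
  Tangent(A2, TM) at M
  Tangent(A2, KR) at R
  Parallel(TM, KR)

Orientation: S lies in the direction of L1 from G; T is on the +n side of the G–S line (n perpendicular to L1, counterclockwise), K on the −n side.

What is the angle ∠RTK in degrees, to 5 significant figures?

79.365°

The slot axis is L1's direction at -20.4°, so u = (cos -20.4°, sin -20.4°) = (0.93728, -0.34857) and n = (−sin -20.4°, cos -20.4°) = (0.34857, 0.93728). G is at the origin and S lies 45.8 along u from G, so S = 45.8·u = (42.928, -15.965). Tangency of A1 to both parallel lines with radius 4.3 puts T and K at G ± 4.3·n: T = (1.4989, 4.0303), K = (-1.4989, -4.0303). Equal radii place M and R the same way about S: M = S + 4.3·n = (44.426, -11.934), R = S − 4.3·n = (41.429, -19.995). Then cos ∠RTK = TR·TK / (|TR||TK|), giving 79.365°.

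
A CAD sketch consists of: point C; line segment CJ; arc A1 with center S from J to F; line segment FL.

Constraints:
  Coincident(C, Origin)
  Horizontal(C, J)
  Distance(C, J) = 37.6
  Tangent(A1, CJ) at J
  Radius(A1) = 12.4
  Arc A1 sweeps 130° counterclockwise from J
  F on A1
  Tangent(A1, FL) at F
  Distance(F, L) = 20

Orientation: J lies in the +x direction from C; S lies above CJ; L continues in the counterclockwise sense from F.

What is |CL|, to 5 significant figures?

49.462

On A1, J sits at bearing -90° from S; a 130° counterclockwise sweep puts F at bearing 40°, so F = S + 12.4·(cos 40°, sin 40°) = (47.099, 20.371). Tangency of A1 to FL means the radius SF is perpendicular to FL, so FL runs along (−sin 40°, cos 40°); with |FL| = 20.0, L = (34.243, 35.691). Then |CL| = |L − C| = 49.462.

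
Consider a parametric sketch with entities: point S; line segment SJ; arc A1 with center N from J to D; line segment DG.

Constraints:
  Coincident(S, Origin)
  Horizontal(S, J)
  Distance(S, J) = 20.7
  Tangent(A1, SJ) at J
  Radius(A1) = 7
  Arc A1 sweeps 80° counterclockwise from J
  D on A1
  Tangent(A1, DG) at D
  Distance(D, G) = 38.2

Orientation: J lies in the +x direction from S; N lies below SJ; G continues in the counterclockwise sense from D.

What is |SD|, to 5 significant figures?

14.969

The tangent condition forces NJ to be normal to SJ, so N = J + (0, -7) = (20.700, -7.0000). On A1, J sits at bearing 90° from N; an 80° counterclockwise sweep puts D at bearing 170°, so D = N + 7.0·(cos 170°, sin 170°) = (13.806, -5.7845). Then |SD| = |D − S| = 14.969.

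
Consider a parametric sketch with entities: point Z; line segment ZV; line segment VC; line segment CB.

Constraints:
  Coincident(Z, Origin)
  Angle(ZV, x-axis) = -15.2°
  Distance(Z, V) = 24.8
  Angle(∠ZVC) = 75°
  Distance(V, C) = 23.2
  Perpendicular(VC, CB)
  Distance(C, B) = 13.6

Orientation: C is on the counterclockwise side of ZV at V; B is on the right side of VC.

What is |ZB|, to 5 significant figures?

41.134

Z is at the origin; ZV runs at -15.2° with length 24.8, so V = 24.8·(cos -15.2°, sin -15.2°) = (23.932, -6.5023). ∠ZVC = 75.0°, so VC runs at -15.2° + (180° − 75.0°) = 89.800° from the x-axis; with |VC| = 23.2, C = V + 23.2·(cos 89.800°, sin 89.800°) = (24.013, 16.698). VC ⟂ CB; with |CB| = 13.6 on the right of VC, B = C + 13.6·(0.99999, -0.0034907) = (37.613, 16.650). Then |ZB| = |B − Z| = 41.134.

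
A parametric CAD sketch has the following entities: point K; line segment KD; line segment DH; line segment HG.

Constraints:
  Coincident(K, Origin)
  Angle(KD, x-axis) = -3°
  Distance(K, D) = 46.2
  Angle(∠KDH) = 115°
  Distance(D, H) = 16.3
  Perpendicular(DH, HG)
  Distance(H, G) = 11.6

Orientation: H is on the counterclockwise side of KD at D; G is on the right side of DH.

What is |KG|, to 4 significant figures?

64.36

K is at the origin; KD runs at -3.0° with length 46.2, so D = 46.2·(cos -3.0°, sin -3.0°) = (46.14, -2.418). ∠KDH = 115.0°, so DH runs at -3.0° + (180° − 115.0°) = 62.00° from the x-axis; with |DH| = 16.3, H = D + 16.3·(cos 62.00°, sin 62.00°) = (53.79, 11.97). DH is perpendicular to HG; with |HG| = 11.6 on the right of DH, G = H + 11.6·(0.8829, -0.4695) = (64.03, 6.528). Then |KG| = |G − K| = 64.36.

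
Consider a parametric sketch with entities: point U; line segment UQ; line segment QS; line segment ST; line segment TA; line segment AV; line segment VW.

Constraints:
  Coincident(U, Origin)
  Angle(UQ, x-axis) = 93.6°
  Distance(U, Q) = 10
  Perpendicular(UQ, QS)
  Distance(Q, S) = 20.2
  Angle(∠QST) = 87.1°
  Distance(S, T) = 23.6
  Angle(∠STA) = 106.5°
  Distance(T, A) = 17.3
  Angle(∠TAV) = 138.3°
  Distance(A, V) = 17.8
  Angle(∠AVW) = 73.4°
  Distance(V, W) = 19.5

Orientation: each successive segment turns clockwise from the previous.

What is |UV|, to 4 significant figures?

16.38

U is at the origin; UQ runs at 93.6° with length 10.0, so Q = (-0.6279, 9.980). UQ is perpendicular to QS, so QS runs at 3.600°; with |QS| = 20.2, S = (19.53, 11.25). ∠QST = 87.1° gives ST at -89.30° from the x-axis; with |ST| = 23.6, T = (19.82, -12.35). ∠STA = 106.5° gives TA at -162.8° from the x-axis; with |TA| = 17.3, A = (3.294, -17.47). ∠TAV = 138.3° gives AV at 155.5° from the x-axis; with |AV| = 17.8, V = (-12.90, -10.08). Then |UV| = |V − U| = 16.38.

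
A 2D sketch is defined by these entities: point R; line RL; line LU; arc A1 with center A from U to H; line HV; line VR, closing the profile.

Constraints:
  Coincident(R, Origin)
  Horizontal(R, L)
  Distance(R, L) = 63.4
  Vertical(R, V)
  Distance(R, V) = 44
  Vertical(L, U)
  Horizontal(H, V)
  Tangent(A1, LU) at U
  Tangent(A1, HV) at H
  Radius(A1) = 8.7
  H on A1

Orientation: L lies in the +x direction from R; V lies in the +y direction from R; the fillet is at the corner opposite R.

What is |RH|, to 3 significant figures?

70.2

R is at the origin; RL is horizontal with |RL| = 63.4 and L on the +x side, so L = (63.4, 0.00). R and V share the same x with |RV| = 44.0 and V on the +y side, so V = (0.00, 44.0). The virtual corner opposite R is at (63.4, 44.0). The tangent condition forces AU to be normal to LU and since A1 is tangent to HV there, AH ⟂ HV, with radius 8.7, so the center A sits 8.7 in from both sides at A = (54.7, 35.3). That places the tangent points at U = (63.4, 35.3) on LU and H = (54.7, 44.0) on HV. Then |RH| = |H − R| = 70.2.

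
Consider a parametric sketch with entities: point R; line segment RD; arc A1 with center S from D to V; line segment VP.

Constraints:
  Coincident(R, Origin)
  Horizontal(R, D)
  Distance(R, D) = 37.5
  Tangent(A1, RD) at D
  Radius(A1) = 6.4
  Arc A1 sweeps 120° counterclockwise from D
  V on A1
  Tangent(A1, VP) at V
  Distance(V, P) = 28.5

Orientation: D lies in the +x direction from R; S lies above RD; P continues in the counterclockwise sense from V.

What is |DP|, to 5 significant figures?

35.370

On A1, D sits at bearing -90° from S; a 120° counterclockwise sweep puts V at bearing 30°, so V = S + 6.4·(cos 30°, sin 30°) = (43.043, 9.6000). A1 meets VP tangentially, so SV is at right angles to VP, so VP runs along (−sin 30°, cos 30°); with |VP| = 28.5, P = (28.793, 34.282). Then |DP| = |P − D| = 35.370.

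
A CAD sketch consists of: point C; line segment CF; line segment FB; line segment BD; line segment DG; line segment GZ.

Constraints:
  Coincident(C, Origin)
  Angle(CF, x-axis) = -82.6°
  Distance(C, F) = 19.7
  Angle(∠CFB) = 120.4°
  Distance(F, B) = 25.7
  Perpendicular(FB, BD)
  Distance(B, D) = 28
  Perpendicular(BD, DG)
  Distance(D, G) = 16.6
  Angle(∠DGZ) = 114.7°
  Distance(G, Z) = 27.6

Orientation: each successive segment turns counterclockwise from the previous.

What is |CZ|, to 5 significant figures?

15.958

The perpendicularity gives DG at right angles to BD, so DG runs at 157.00°; with |DG| = 16.6, G = (21.854, 2.6826). ∠DGZ = 114.7° gives GZ at -137.70° from the x-axis; with |GZ| = 27.6, Z = (1.4405, -15.893). Then |CZ| = |Z − C| = 15.958.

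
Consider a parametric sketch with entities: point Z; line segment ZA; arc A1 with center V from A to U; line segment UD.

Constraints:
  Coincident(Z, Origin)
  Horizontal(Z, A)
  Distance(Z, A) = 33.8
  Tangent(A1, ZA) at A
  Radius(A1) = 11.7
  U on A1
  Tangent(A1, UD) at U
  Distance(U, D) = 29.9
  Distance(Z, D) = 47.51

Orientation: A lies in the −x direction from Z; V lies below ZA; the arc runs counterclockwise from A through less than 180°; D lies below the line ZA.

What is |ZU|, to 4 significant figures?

46.78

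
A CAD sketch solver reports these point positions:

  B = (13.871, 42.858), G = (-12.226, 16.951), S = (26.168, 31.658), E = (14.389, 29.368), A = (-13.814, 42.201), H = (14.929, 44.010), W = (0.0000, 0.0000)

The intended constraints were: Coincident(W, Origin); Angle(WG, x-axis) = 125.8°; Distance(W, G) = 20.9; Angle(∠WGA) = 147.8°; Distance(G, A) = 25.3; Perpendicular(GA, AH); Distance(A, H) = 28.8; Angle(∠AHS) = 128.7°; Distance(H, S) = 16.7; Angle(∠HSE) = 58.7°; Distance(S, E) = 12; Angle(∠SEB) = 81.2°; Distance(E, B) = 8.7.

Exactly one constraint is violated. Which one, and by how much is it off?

Distance(E, B) = 8.7 — off by 4.80.

W = (0.00, 0.00) ✓; WG at 125.8° ✓; |WG| = 20.90 ✓; ∠WGA = 147.8° ✓; |GA| = 25.30 ✓; ∠(GA, AH) = 90.00° ✓; |AH| = 28.80 ✓; ∠AHS = 128.7° ✓; |HS| = 16.70 ✓; ∠HSE = 58.70° ✓; |SE| = 12.00 ✓; ∠SEB = 81.20° ✓; |EB| = 13.50 ✗.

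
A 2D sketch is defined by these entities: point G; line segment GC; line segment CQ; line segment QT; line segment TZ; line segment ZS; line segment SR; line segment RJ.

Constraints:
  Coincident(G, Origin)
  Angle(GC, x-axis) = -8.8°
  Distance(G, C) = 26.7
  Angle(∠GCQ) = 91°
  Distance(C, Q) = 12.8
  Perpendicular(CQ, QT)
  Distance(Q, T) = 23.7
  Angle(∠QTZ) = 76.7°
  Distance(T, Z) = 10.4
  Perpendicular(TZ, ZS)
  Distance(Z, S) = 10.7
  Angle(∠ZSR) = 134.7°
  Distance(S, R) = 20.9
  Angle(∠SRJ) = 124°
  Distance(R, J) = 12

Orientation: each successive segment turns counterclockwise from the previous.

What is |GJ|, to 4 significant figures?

40.63

∠ZSR = 134.7° gives SR at 48.80° from the x-axis; with |SR| = 20.9, R = (30.29, 18.56). ∠SRJ = 124.0° gives RJ at 104.8° from the x-axis; with |RJ| = 12.0, J = (27.23, 30.16). Then |GJ| = |J − G| = 40.63.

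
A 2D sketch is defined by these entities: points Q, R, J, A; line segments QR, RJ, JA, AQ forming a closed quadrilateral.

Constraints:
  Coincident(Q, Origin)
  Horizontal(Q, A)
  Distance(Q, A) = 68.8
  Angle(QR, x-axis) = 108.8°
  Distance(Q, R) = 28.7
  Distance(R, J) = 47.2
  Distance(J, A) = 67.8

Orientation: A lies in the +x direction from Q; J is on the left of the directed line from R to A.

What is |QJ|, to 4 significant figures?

62.05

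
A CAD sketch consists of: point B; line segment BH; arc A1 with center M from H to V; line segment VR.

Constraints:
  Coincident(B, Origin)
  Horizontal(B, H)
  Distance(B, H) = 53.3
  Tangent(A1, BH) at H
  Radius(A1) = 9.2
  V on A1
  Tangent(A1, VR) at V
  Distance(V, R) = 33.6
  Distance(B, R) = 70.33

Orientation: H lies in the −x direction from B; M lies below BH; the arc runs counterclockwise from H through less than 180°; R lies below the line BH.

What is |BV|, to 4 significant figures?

63.28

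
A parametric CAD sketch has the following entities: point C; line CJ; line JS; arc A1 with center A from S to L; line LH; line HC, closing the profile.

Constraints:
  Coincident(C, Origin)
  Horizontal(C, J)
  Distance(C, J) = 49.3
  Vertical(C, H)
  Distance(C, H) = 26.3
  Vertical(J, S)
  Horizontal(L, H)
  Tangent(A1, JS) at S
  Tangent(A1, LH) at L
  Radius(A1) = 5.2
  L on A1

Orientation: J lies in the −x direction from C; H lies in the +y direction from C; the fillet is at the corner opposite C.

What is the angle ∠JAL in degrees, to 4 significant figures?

166.2°

C is at the origin; C and J share the same y with |CJ| = 49.3 and J on the −x side, so J = (-49.30, 0.000). C and H share the same x with |CH| = 26.3 and H on the +y side, so H = (0.000, 26.30). The virtual corner opposite C is at (-49.30, 26.30). The tangent condition forces AS to be normal to JS and tangency of A1 to LH means the radius AL is perpendicular to LH, with radius 5.2, so the center A sits 5.2 in from both sides at A = (-44.10, 21.10). That places the tangent points at S = (-49.30, 21.10) on JS and L = (-44.10, 26.30) on LH. Then cos ∠JAL = AJ·AL / (|AJ||AL|), giving 166.2°.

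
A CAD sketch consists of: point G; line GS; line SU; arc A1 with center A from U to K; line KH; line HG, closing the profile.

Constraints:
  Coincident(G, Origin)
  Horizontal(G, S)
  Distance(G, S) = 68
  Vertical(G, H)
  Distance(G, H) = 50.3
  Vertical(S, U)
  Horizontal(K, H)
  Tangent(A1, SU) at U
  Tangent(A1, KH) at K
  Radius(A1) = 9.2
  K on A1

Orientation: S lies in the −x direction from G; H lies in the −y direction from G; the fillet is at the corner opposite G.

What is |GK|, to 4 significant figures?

77.38

G is at the origin; GS is horizontal with |GS| = 68.0 and S on the −x side, so S = (-68.00, 0.000). GH is vertical with |GH| = 50.3 and H on the −y side, so H = (0.000, -50.30). The virtual corner opposite G is at (-68.00, -50.30). The tangent condition forces AU to be normal to SU and tangency of A1 to KH means the radius AK is perpendicular to KH, with radius 9.2, so the center A sits 9.2 in from both sides at A = (-58.80, -41.10). That places the tangent points at U = (-68.00, -41.10) on SU and K = (-58.80, -50.30) on KH. Then |GK| = |K − G| = 77.38.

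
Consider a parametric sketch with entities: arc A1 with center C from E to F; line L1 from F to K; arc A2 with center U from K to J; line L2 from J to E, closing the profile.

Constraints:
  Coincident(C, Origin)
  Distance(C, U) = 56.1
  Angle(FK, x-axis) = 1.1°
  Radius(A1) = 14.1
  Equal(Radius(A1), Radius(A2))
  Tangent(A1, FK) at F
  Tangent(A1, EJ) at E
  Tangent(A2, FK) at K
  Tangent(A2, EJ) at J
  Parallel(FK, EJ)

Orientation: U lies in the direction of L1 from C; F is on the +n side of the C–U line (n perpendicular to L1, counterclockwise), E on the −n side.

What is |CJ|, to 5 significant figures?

57.845

The slot axis is L1's direction at 1.1°, so u = (cos 1.1°, sin 1.1°) = (0.99982, 0.019197) and n = (−sin 1.1°, cos 1.1°) = (-0.019197, 0.99982). C is at the origin and U lies 56.1 along u from C, so U = 56.1·u = (56.090, 1.0770). Tangency of A1 to both parallel lines with radius 14.1 puts F and E at C ± 14.1·n: F = (-0.27068, 14.097), E = (0.27068, -14.097). Equal radii place K and J the same way about U: K = U + 14.1·n = (55.819, 15.174), J = U − 14.1·n = (56.360, -13.020). Then |CJ| = |J − C| = 57.845.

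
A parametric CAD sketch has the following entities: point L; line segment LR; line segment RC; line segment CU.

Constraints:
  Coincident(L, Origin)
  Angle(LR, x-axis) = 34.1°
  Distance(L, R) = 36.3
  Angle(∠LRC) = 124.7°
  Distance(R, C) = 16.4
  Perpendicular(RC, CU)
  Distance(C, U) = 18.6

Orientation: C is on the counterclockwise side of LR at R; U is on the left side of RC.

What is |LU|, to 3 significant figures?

38.7

∠LRC = 124.7°, so RC runs at 34.1° + (180° − 124.7°) = 89.4° from the x-axis; with |RC| = 16.4, C = R + 16.4·(cos 89.4°, sin 89.4°) = (30.2, 36.8). RC is perpendicular to CU; with |CU| = 18.6 on the left of RC, U = C + 18.6·(-1.00, 0.0105) = (11.6, 36.9). Then |LU| = |U − L| = 38.7.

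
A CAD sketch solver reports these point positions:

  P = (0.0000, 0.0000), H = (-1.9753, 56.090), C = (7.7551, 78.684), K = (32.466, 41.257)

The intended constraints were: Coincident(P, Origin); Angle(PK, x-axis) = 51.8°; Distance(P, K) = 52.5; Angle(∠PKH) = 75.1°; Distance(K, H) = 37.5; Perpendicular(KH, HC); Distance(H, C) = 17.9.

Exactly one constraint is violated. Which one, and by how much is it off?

Distance(H, C) = 17.9 — off by 6.70.

P = (0.00, 0.00) ✓; PK at 51.80° ✓; |PK| = 52.50 ✓; ∠PKH = 75.10° ✓; |KH| = 37.50 ✓; ∠(KH, HC) = 90.00° ✓; |HC| = 24.60 ✗.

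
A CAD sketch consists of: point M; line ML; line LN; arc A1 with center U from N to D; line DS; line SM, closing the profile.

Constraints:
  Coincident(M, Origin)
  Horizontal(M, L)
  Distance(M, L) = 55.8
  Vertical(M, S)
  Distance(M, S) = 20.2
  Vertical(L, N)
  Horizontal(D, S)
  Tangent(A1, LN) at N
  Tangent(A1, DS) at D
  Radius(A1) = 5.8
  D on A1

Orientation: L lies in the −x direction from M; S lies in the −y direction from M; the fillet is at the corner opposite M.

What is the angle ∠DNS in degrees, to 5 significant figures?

39.066°

M is at the origin; ML is horizontal with |ML| = 55.8 and L on the −x side, so L = (-55.800, 0.0000). MS is vertical with |MS| = 20.2 and S on the −y side, so S = (0.0000, -20.200). The virtual corner opposite M is at (-55.800, -20.200). A1 meets LN tangentially, so UN is at right angles to LN and since A1 is tangent to DS there, UD ⟂ DS, with radius 5.8, so the center U sits 5.8 in from both sides at U = (-50.000, -14.400). That places the tangent points at N = (-55.800, -14.400) on LN and D = (-50.000, -20.200) on DS. Then cos ∠DNS = ND·NS / (|ND||NS|), giving 39.066°.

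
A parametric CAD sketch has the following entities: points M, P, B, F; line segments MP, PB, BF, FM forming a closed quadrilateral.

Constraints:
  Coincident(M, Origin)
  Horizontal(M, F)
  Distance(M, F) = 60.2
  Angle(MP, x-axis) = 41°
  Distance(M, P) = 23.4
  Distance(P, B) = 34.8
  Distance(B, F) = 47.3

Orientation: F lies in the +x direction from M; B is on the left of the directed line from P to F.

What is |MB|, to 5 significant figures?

57.976

Checks: |PB| = 34.80 ✓; |BF| = 47.30 ✓.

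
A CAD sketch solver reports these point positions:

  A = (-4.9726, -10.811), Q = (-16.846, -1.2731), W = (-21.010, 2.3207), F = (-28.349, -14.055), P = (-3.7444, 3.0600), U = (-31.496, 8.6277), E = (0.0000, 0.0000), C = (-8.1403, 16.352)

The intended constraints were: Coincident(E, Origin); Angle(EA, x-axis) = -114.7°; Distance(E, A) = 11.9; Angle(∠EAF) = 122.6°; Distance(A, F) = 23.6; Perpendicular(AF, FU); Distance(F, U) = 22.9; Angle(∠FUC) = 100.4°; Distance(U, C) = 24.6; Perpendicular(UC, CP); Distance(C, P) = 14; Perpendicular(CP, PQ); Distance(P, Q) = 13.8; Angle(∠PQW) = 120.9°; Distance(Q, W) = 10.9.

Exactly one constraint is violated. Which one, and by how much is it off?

Distance(Q, W) = 10.9 — off by 5.40.

E = (0.00, 0.00) ✓; EA at -114.7° ✓; |EA| = 11.90 ✓; ∠EAF = 122.6° ✓; |AF| = 23.60 ✓; ∠(AF, FU) = 90.00° ✓; |FU| = 22.90 ✓; ∠FUC = 100.4° ✓; |UC| = 24.60 ✓; ∠(UC, CP) = 90.00° ✓; |CP| = 14.00 ✓; ∠(CP, PQ) = 90.00° ✓; |PQ| = 13.80 ✓; ∠PQW = 120.9° ✓; |QW| = 5.500 ✗.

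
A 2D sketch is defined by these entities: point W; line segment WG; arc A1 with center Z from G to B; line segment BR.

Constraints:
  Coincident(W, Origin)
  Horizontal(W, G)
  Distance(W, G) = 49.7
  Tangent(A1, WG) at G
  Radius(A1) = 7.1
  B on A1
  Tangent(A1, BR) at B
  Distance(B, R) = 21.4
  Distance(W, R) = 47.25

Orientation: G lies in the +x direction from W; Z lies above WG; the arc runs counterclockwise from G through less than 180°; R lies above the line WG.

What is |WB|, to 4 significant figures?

55.90

W is at the origin; W and G share the same y with |WG| = 49.7 and G on the +x side, so G = (49.70, 0.000). The tangent condition forces ZG to be normal to WG, so Z = G + (0, 7.1) = (49.70, 7.100). Since ZB ⟂ BR (tangency), |ZR| = √(7.1² + 21.4²) = 22.55 regardless of where B sits on A1. So R lies on both circle(W, 47.25) and circle(Z, 22.55); the above-WG intersection is R = (38.86, 26.87). B is the foot of the tangent from R: B = (54.54, 12.30).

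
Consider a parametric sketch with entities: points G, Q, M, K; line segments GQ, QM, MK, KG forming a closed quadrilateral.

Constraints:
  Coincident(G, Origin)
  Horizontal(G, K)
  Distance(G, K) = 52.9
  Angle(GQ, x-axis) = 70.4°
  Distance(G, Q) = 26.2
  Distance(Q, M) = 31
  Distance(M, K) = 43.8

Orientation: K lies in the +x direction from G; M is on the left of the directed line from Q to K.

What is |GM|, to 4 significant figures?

53.73

Checks: |QM| = 31.00 ✓; |MK| = 43.80 ✓.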